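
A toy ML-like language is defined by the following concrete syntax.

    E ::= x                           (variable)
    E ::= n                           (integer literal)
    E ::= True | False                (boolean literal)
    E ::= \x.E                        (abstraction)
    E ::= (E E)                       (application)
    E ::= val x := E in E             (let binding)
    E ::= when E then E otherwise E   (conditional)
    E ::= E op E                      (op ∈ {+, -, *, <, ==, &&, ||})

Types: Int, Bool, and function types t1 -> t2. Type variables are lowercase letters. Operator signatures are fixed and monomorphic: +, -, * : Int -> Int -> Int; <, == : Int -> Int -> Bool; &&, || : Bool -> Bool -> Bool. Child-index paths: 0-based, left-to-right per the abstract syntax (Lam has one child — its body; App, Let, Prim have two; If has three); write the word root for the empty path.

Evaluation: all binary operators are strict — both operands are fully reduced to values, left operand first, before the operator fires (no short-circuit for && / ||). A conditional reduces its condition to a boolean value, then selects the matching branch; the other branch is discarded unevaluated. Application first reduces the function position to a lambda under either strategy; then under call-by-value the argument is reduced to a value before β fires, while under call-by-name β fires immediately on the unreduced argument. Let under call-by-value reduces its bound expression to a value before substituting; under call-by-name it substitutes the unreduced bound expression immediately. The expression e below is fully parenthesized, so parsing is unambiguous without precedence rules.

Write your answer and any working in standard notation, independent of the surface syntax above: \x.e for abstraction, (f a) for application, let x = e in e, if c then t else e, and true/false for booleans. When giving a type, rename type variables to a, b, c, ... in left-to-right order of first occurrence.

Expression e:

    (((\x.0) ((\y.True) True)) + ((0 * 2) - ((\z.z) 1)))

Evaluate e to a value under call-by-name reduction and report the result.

Derivation:
step 0: (((\x.0) ((\y.true) true)) + ((0 * 2) - ((\z.z) 1)))
step 1: [beta@0] (0 + ((0 * 2) - ((\z.z) 1)))
step 2: [delta@1.0] (0 + (0 - ((\z.z) 1)))
step 3: [beta@1.1] (0 + (0 - 1))
step 4: [delta@1] (0 + -1)
step 5: [delta@root] -1

Answer: -1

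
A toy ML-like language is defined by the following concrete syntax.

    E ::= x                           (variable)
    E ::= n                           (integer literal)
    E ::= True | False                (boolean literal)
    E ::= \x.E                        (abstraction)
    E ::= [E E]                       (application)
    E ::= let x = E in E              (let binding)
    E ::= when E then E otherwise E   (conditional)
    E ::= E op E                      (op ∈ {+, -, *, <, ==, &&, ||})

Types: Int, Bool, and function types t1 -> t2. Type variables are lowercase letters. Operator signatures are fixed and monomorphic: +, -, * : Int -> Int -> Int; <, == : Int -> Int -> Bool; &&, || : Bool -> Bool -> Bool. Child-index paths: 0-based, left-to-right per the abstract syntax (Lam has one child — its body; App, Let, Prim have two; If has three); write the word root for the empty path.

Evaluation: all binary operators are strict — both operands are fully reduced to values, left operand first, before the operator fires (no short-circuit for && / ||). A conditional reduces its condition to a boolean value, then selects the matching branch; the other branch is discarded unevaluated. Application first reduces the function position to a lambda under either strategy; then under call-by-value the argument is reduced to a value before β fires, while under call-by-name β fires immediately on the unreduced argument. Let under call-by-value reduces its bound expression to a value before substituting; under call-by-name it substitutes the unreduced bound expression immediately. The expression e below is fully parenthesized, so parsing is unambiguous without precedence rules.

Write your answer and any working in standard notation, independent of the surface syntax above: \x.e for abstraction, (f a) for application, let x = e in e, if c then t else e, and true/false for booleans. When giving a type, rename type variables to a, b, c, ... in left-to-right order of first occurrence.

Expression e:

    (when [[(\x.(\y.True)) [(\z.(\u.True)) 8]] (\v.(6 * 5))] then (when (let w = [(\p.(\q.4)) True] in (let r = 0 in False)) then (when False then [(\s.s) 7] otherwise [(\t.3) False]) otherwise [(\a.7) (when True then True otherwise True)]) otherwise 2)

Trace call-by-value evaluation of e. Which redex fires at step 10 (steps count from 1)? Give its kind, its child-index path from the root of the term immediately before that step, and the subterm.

Working:
step 0: (if (((\x.(\y.true)) ((\z.(\u.true)) 8)) (\v.(6 * 5))) then (if (let w = ((\p.(\q.4)) true) in (let r = 0 in false)) then (if false then ((\s.s) 7) else ((\t.3) false)) else ((\a.7) (if true then true else true))) else 2)
step 1: [beta@0.0.1] (if (((\x.(\y.true)) (\u.true)) (\v.(6 * 5))) then (if (let w = ((\p.(\q.4)) true) in (let r = 0 in false)) then (if false then ((\s.s) 7) else ((\t.3) false)) else ((\a.7) (if true then true else true))) else 2)
step 2: [beta@0.0] (if ((\y.true) (\v.(6 * 5))) then (if (let w = ((\p.(\q.4)) true) in (let r = 0 in false)) then (if false then ((\s.s) 7) else ((\t.3) false)) else ((\a.7) (if true then true else true))) else 2)
step 3: [beta@0] (if true then (if (let w = ((\p.(\q.4)) true) in (let r = 0 in false)) then (if false then ((\s.s) 7) else ((\t.3) false)) else ((\a.7) (if true then true else true))) else 2)
step 4: [if@root] (if (let w = ((\p.(\q.4)) true) in (let r = 0 in false)) then (if false then ((\s.s) 7) else ((\t.3) false)) else ((\a.7) (if true then true else true)))
step 5: [beta@0.0] (if (let w = (\q.4) in (let r = 0 in false)) then (if false then ((\s.s) 7) else ((\t.3) false)) else ((\a.7) (if true then true else true)))
step 6: [let@0] (if (let r = 0 in false) then (if false then ((\s.s) 7) else ((\t.3) false)) else ((\a.7) (if true then true else true)))
step 7: [let@0] (if false then (if false then ((\s.s) 7) else ((\t.3) false)) else ((\a.7) (if true then true else true)))
step 8: [if@root] ((\a.7) (if true then true else true))
step 9: [if@1] ((\a.7) true)
step 10: [beta@root] 7

Answer: beta at root : ((\a.7) true)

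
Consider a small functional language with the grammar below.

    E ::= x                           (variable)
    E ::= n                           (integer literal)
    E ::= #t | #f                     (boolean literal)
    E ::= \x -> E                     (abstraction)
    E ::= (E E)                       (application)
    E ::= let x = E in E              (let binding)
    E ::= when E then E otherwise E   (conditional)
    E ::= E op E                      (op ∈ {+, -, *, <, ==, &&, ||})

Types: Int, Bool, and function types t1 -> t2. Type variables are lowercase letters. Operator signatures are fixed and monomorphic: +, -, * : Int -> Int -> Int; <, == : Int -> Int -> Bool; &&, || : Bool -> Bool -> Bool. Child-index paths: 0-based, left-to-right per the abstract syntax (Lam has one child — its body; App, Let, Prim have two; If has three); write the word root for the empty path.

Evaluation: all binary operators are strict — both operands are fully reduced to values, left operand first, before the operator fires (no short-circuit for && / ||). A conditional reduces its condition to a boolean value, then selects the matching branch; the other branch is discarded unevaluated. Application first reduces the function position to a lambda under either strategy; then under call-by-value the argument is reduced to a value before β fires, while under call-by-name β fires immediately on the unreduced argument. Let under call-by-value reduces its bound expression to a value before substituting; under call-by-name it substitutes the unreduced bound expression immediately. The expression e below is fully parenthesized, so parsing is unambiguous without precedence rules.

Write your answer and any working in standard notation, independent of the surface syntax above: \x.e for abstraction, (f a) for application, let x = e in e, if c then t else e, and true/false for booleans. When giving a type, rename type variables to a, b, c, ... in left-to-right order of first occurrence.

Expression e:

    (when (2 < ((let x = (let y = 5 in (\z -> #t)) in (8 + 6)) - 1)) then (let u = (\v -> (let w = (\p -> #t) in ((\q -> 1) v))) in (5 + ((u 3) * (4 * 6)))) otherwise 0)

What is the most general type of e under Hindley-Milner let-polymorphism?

Answer: Int

Working:
  unify Int ~ Int
let y : Int
\z._ : a -> Bool
let x : forall. a -> Bool
  unify Int ~ Int
  unify Int ~ Int
  unify Int ~ Int
  unify Int ~ Int
  unify Int ~ Int
  unify Bool ~ Bool
\p._ : c -> Bool
let w : forall. c -> Bool
\q._ : d -> Int
v : b
  unify d -> Int ~ b -> e
  unify d ~ b
  unify Int ~ e
_ _ : Int
\v._ : b -> Int
let u : forall. b -> Int
  unify Int ~ Int
u : f -> Int
  unify f -> Int ~ Int -> g
  unify f ~ Int
  unify Int ~ g
_ _ : Int
  unify Int ~ Int
  unify Int ~ Int
  unify Int ~ Int
  unify Int ~ Int
  unify Int ~ Int
  unify Int ~ Int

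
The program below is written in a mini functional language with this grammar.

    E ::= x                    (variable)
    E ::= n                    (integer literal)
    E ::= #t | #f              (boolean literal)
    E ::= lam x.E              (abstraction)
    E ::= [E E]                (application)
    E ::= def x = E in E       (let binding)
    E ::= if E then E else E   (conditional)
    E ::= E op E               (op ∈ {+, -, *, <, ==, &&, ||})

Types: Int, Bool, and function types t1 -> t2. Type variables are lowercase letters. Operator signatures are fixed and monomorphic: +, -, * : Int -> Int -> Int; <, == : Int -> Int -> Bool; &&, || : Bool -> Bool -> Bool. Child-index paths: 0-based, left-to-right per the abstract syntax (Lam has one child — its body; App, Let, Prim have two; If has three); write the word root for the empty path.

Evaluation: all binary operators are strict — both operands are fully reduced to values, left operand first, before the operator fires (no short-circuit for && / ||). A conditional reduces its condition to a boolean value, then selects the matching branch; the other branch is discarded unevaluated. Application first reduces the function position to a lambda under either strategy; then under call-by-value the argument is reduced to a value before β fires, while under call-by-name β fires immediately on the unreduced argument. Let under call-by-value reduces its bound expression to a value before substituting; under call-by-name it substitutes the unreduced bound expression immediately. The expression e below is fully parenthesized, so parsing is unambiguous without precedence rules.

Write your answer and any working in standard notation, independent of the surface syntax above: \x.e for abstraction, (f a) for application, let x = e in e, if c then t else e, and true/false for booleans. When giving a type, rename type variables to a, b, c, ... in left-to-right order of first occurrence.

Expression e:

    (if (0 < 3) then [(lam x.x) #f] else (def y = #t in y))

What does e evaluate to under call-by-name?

Derivation:
step 0: (if (0 < 3) then ((\x.x) false) else (let y = true in y))
step 1: [delta@0] (if true then ((\x.x) false) else (let y = true in y))
step 2: [if@root] ((\x.x) false)
step 3: [beta@root] false

Answer: false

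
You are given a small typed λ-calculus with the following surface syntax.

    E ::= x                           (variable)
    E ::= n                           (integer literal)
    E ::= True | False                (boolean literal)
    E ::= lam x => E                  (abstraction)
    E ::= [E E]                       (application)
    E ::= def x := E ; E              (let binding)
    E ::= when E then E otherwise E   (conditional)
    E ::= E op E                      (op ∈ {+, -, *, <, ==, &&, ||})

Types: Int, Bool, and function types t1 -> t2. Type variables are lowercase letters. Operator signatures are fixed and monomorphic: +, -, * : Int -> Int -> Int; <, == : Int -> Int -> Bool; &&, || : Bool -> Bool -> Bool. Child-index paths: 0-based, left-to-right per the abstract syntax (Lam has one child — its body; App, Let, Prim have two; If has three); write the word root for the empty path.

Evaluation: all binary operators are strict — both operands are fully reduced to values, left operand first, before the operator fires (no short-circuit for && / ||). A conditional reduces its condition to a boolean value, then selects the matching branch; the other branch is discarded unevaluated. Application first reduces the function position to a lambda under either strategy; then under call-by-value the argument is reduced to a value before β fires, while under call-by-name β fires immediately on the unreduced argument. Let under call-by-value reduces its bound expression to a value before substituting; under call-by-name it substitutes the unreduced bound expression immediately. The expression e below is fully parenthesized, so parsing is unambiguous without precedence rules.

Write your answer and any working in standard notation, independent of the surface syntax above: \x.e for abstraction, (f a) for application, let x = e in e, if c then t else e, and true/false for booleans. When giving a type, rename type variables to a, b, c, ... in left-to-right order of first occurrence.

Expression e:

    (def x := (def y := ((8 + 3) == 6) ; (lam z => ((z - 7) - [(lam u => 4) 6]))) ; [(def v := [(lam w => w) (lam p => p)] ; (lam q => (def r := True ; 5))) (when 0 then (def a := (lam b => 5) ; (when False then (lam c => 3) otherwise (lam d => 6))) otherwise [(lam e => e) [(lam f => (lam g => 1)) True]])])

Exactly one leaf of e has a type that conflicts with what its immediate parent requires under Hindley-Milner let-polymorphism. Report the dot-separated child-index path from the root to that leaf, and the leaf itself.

Trace:
  unify Int ~ Int
  unify Int ~ Int
  unify Int ~ Int
  unify Int ~ Int
let y : Bool
z : a
  unify a ~ Int
  unify Int ~ Int
  unify Int ~ Int
\u._ : b -> Int
  unify b -> Int ~ Int -> c
  unify b ~ Int
  unify Int ~ c
_ _ : Int
  unify Int ~ Int
\z._ : Int -> Int
let x : Int -> Int
w : d
\w._ : d -> d
p : e
\p._ : e -> e
  unify d -> d ~ (e -> e) -> f
  unify d ~ e -> e
  unify e -> e ~ f
_ _ : e -> e
let v : forall. e -> e
let r : Bool
\q._ : g -> Int
  unify Int ~ Bool
  FAIL: mismatch Int ~ Bool

Answer: 1.1.0 : 0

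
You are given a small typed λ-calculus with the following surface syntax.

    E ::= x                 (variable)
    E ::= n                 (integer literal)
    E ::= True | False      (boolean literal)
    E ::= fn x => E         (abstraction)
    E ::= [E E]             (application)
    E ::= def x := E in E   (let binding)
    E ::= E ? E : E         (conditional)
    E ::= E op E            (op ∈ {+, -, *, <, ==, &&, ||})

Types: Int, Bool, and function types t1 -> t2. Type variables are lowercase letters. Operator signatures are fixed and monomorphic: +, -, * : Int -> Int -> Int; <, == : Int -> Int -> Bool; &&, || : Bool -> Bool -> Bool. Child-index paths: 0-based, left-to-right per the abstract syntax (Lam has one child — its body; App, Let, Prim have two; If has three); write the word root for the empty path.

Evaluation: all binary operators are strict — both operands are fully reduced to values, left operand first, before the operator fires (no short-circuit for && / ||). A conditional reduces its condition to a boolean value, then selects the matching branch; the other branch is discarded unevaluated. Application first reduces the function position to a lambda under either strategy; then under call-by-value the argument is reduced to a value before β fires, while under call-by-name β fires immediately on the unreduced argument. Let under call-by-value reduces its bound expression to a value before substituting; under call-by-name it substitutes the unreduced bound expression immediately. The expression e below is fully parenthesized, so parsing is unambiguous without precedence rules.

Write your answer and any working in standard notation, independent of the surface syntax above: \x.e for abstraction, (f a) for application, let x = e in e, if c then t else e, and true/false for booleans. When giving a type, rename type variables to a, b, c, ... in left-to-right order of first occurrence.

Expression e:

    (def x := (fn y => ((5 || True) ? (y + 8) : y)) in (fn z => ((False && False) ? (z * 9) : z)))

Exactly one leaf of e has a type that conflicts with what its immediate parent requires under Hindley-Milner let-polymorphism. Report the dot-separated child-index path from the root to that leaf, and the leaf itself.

Answer: 0.0.0.0 : 5

Trace:
  unify Int ~ Bool
  FAIL: mismatch Int ~ Bool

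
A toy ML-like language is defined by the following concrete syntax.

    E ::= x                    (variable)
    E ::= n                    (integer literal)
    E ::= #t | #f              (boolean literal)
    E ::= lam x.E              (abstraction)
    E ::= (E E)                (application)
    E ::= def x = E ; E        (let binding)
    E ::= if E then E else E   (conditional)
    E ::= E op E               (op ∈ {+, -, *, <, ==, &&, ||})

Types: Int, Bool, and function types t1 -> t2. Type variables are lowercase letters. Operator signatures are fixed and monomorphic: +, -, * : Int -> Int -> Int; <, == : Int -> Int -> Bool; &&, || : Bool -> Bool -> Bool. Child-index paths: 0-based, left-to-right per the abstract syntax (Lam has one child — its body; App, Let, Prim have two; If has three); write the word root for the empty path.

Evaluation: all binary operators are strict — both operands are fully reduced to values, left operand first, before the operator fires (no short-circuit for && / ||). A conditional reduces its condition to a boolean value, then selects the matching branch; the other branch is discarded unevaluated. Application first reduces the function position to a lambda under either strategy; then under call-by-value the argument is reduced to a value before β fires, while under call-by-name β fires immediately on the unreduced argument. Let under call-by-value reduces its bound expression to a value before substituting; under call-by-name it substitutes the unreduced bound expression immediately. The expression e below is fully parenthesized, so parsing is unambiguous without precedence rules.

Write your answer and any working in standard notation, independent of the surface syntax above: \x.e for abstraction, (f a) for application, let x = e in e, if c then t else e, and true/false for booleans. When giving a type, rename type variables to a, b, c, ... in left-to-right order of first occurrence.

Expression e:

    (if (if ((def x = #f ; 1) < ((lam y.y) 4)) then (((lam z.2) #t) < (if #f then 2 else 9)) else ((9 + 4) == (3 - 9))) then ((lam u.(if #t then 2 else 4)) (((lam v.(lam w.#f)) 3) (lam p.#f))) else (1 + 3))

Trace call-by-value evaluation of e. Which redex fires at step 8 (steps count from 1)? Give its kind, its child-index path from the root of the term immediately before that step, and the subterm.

Trace:
step 0: (if (if ((let x = false in 1) < ((\y.y) 4)) then (((\z.2) true) < (if false then 2 else 9)) else ((9 + 4) == (3 - 9))) then ((\u.(if true then 2 else 4)) (((\v.(\w.false)) 3) (\p.false))) else (1 + 3))
step 1: [let@0.0.0] (if (if (1 < ((\y.y) 4)) then (((\z.2) true) < (if false then 2 else 9)) else ((9 + 4) == (3 - 9))) then ((\u.(if true then 2 else 4)) (((\v.(\w.false)) 3) (\p.false))) else (1 + 3))
step 2: [beta@0.0.1] (if (if (1 < 4) then (((\z.2) true) < (if false then 2 else 9)) else ((9 + 4) == (3 - 9))) then ((\u.(if true then 2 else 4)) (((\v.(\w.false)) 3) (\p.false))) else (1 + 3))
step 3: [delta@0.0] (if (if true then (((\z.2) true) < (if false then 2 else 9)) else ((9 + 4) == (3 - 9))) then ((\u.(if true then 2 else 4)) (((\v.(\w.false)) 3) (\p.false))) else (1 + 3))
step 4: [if@0] (if (((\z.2) true) < (if false then 2 else 9)) then ((\u.(if true then 2 else 4)) (((\v.(\w.false)) 3) (\p.false))) else (1 + 3))
step 5: [beta@0.0] (if (2 < (if false then 2 else 9)) then ((\u.(if true then 2 else 4)) (((\v.(\w.false)) 3) (\p.false))) else (1 + 3))
step 6: [if@0.1] (if (2 < 9) then ((\u.(if true then 2 else 4)) (((\v.(\w.false)) 3) (\p.false))) else (1 + 3))
step 7: [delta@0] (if true then ((\u.(if true then 2 else 4)) (((\v.(\w.false)) 3) (\p.false))) else (1 + 3))
step 8: [if@root] ((\u.(if true then 2 else 4)) (((\v.(\w.false)) 3) (\p.false)))

Answer: if at root : (if true then ((\u.(if true then 2 else 4)) (((\v.(\w.false)) 3) (\p.false))) else (1 + 3))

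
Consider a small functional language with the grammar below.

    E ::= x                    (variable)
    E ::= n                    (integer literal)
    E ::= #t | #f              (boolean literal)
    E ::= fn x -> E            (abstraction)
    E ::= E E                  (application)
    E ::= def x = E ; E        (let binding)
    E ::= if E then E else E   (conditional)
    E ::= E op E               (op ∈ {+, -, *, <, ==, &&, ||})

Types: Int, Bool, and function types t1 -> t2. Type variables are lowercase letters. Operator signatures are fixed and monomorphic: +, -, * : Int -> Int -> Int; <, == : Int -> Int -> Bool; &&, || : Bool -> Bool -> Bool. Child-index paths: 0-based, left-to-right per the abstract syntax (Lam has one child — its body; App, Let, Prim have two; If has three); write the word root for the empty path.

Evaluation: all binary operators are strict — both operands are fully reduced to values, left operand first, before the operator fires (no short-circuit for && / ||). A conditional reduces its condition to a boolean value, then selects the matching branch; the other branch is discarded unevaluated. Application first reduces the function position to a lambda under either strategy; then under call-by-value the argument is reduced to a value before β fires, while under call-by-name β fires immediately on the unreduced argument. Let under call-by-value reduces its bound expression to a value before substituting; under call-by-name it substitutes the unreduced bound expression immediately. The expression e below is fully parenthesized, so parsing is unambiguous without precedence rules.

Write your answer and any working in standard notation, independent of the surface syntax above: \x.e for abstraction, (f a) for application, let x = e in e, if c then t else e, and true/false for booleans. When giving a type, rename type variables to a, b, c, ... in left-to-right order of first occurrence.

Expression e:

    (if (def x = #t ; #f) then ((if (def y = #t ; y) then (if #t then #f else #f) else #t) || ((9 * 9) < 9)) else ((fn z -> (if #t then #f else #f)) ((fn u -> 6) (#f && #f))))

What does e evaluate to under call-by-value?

Trace:
step 0: (if (let x = true in false) then ((if (let y = true in y) then (if true then false else false) else true) || ((9 * 9) < 9)) else ((\z.(if true then false else false)) ((\u.6) (false && false))))
step 1: [let@0] (if false then ((if (let y = true in y) then (if true then false else false) else true) || ((9 * 9) < 9)) else ((\z.(if true then false else false)) ((\u.6) (false && false))))
step 2: [if@root] ((\z.(if true then false else false)) ((\u.6) (false && false)))
step 3: [delta@1.1] ((\z.(if true then false else false)) ((\u.6) false))
step 4: [beta@1] ((\z.(if true then false else false)) 6)
step 5: [beta@root] (if true then false else false)
step 6: [if@root] false

Answer: false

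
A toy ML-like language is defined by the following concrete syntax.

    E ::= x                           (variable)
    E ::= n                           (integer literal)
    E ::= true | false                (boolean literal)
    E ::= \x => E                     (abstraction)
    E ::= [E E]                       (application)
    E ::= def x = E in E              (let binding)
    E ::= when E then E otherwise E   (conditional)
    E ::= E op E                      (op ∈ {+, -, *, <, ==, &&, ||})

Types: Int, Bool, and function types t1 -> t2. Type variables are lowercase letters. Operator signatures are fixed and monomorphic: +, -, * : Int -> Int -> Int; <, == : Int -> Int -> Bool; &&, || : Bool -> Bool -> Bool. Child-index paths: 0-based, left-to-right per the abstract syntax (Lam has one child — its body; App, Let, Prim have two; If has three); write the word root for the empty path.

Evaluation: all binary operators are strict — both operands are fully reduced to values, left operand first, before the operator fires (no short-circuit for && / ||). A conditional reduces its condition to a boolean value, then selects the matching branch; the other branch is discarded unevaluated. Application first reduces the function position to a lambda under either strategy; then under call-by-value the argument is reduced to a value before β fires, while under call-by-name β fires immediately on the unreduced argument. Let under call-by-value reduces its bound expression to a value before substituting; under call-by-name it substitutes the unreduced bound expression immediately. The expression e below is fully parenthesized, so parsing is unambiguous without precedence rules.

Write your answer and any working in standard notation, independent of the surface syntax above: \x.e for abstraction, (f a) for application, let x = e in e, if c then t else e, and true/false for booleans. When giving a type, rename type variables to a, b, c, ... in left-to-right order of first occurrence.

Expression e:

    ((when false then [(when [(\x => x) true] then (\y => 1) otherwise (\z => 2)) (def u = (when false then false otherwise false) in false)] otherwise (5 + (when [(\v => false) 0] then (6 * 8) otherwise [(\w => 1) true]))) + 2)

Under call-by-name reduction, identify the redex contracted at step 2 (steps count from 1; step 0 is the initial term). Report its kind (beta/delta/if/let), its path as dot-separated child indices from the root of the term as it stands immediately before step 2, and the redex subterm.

Answer: beta at 0.1.0 : ((\v.false) 0)

Derivation:
step 0: ((if false then ((if ((\x.x) true) then (\y.1) else (\z.2)) (let u = (if false then false else false) in false)) else (5 + (if ((\v.false) 0) then (6 * 8) else ((\w.1) true)))) + 2)
step 1: [if@0] ((5 + (if ((\v.false) 0) then (6 * 8) else ((\w.1) true))) + 2)
step 2: [beta@0.1.0] ((5 + (if false then (6 * 8) else ((\w.1) true))) + 2)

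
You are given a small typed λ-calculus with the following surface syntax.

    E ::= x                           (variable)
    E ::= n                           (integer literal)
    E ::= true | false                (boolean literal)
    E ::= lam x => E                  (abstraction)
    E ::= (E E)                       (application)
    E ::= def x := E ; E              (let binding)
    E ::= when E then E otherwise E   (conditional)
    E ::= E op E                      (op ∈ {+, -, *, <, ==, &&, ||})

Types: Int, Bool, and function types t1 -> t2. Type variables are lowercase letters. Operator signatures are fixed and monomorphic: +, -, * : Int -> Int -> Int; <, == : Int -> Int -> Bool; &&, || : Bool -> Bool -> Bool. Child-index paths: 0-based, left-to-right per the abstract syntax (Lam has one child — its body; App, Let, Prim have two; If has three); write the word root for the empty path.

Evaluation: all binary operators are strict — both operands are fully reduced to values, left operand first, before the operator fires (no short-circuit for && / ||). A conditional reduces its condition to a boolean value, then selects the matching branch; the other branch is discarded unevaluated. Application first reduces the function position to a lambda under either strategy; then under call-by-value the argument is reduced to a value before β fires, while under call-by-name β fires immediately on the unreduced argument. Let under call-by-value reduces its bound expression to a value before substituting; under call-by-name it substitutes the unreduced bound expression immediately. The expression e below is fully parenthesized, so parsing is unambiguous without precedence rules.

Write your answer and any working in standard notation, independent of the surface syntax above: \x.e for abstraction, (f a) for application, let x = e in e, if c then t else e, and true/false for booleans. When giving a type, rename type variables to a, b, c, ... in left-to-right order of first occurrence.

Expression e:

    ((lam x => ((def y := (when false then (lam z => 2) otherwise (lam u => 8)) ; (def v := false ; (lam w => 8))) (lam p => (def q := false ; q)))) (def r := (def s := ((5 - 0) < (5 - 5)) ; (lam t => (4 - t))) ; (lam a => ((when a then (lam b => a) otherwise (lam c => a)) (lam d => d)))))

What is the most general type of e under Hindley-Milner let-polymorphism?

Answer: Int

Derivation:
  unify Bool ~ Bool
\z._ : b -> Int
\u._ : c -> Int
  unify b -> Int ~ c -> Int
  unify b ~ c
  unify Int ~ Int
let y : forall. c -> Int
let v : Bool
\w._ : d -> Int
let q : Bool
q : Bool
\p._ : e -> Bool
  unify d -> Int ~ (e -> Bool) -> f
  unify d ~ e -> Bool
  unify Int ~ f
_ _ : Int
\x._ : a -> Int
  unify Int ~ Int
  unify Int ~ Int
  unify Int ~ Int
  unify Int ~ Int
  unify Int ~ Int
  unify Int ~ Int
let s : Bool
  unify Int ~ Int
t : g
  unify g ~ Int
\t._ : Int -> Int
let r : Int -> Int
a : h
  unify h ~ Bool
a : Bool
\b._ : i -> Bool
a : Bool
\c._ : j -> Bool
  unify i -> Bool ~ j -> Bool
  unify i ~ j
  unify Bool ~ Bool
d : k
\d._ : k -> k
  unify j -> Bool ~ (k -> k) -> l
  unify j ~ k -> k
  unify Bool ~ l
_ _ : Bool
\a._ : Bool -> Bool
  unify a -> Int ~ (Bool -> Bool) -> m
  unify a ~ Bool -> Bool
  unify Int ~ m
_ _ : Int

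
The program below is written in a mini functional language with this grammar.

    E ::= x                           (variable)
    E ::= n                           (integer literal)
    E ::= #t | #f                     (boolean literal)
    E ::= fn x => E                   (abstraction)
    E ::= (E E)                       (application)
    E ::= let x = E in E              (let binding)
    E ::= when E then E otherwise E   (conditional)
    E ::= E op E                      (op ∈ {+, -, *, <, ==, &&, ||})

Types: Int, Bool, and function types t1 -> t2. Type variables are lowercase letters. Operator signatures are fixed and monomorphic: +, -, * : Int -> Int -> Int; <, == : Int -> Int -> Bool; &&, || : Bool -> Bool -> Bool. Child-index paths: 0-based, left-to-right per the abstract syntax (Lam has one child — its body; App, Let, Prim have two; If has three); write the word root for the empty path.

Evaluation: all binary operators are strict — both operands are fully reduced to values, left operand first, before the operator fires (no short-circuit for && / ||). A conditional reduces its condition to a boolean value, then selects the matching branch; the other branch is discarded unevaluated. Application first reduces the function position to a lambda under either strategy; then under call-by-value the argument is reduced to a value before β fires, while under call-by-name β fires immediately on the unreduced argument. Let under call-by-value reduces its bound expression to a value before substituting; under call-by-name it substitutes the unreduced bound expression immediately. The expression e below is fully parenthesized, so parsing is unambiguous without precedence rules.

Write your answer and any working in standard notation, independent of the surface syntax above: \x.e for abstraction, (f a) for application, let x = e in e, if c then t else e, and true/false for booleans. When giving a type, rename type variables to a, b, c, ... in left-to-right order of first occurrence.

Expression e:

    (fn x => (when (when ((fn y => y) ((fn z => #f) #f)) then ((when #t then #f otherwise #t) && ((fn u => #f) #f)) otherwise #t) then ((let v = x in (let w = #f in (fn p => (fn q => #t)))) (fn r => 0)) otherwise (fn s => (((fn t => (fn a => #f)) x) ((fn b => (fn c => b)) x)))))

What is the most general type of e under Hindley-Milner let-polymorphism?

Answer: a -> b -> Bool

Working:
y : b
\y._ : b -> b
\z._ : c -> Bool
  unify c -> Bool ~ Bool -> d
  unify c ~ Bool
  unify Bool ~ d
_ _ : Bool
  unify b -> b ~ Bool -> e
  unify b ~ Bool
  unify Bool ~ e
_ _ : Bool
  unify Bool ~ Bool
  unify Bool ~ Bool
  unify Bool ~ Bool
  unify Bool ~ Bool
\u._ : f -> Bool
  unify f -> Bool ~ Bool -> g
  unify f ~ Bool
  unify Bool ~ g
_ _ : Bool
  unify Bool ~ Bool
  unify Bool ~ Bool
  unify Bool ~ Bool
x : a
let v : a
let w : Bool
\q._ : i -> Bool
\p._ : h -> i -> Bool
\r._ : j -> Int
  unify h -> i -> Bool ~ (j -> Int) -> k
  unify h ~ j -> Int
  unify i -> Bool ~ k
_ _ : i -> Bool
\a._ : n -> Bool
\t._ : m -> n -> Bool
x : a
  unify m -> n -> Bool ~ a -> o
  unify m ~ a
  unify n -> Bool ~ o
_ _ : n -> Bool
b : p
\c._ : q -> p
\b._ : p -> q -> p
x : a
  unify p -> q -> p ~ a -> r
  unify p ~ a
  unify q -> a ~ r
_ _ : q -> a
  unify n -> Bool ~ (q -> a) -> s
  unify n ~ q -> a
  unify Bool ~ s
_ _ : Bool
\s._ : l -> Bool
  unify i -> Bool ~ l -> Bool
  unify i ~ l
  unify Bool ~ Bool
\x._ : a -> l -> Bool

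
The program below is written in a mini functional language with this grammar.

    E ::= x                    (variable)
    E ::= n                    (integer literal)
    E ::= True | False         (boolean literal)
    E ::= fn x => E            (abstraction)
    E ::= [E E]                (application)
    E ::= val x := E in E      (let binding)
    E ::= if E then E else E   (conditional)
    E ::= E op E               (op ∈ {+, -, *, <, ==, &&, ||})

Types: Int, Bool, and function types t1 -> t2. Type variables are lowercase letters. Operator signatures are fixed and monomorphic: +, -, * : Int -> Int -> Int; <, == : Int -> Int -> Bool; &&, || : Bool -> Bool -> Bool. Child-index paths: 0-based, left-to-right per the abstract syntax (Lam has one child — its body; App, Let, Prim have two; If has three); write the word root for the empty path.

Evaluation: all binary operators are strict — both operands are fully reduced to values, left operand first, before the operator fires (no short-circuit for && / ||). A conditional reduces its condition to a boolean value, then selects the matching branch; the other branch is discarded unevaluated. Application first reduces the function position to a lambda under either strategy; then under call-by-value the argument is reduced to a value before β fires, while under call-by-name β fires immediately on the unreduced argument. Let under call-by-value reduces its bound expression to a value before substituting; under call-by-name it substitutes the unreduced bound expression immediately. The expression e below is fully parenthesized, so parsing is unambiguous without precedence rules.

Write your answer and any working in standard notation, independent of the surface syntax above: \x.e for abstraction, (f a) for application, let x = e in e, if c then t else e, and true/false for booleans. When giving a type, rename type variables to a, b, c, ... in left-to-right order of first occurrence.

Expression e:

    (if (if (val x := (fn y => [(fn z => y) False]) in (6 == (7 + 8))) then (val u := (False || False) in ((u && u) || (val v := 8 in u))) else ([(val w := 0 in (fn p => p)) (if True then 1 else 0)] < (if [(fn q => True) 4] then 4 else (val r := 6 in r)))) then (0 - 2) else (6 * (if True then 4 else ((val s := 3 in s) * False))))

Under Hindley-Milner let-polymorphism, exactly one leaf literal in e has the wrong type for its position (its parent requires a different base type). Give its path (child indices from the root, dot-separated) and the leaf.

Trace:
y : a
\z._ : b -> a
  unify b -> a ~ Bool -> c
  unify b ~ Bool
  unify a ~ c
_ _ : c
\y._ : c -> c
let x : forall. c -> c
  unify Int ~ Int
  unify Int ~ Int
  unify Int ~ Int
  unify Int ~ Int
  unify Bool ~ Bool
  unify Bool ~ Bool
  unify Bool ~ Bool
let u : Bool
u : Bool
  unify Bool ~ Bool
u : Bool
  unify Bool ~ Bool
  unify Bool ~ Bool
let v : Int
u : Bool
  unify Bool ~ Bool
let w : Int
p : d
\p._ : d -> d
  unify Bool ~ Bool
  unify Int ~ Int
  unify d -> d ~ Int -> e
  unify d ~ Int
  unify Int ~ e
_ _ : Int
  unify Int ~ Int
\q._ : f -> Bool
  unify f -> Bool ~ Int -> g
  unify f ~ Int
  unify Bool ~ g
_ _ : Bool
  unify Bool ~ Bool
let r : Int
r : Int
  unify Int ~ Int
  unify Int ~ Int
  unify Bool ~ Bool
  unify Bool ~ Bool
  unify Int ~ Int
  unify Int ~ Int
  unify Int ~ Int
  unify Bool ~ Bool
let s : Int
s : Int
  unify Int ~ Int
  unify Bool ~ Int
  FAIL: mismatch Bool ~ Int

Answer: 2.1.2.1 : false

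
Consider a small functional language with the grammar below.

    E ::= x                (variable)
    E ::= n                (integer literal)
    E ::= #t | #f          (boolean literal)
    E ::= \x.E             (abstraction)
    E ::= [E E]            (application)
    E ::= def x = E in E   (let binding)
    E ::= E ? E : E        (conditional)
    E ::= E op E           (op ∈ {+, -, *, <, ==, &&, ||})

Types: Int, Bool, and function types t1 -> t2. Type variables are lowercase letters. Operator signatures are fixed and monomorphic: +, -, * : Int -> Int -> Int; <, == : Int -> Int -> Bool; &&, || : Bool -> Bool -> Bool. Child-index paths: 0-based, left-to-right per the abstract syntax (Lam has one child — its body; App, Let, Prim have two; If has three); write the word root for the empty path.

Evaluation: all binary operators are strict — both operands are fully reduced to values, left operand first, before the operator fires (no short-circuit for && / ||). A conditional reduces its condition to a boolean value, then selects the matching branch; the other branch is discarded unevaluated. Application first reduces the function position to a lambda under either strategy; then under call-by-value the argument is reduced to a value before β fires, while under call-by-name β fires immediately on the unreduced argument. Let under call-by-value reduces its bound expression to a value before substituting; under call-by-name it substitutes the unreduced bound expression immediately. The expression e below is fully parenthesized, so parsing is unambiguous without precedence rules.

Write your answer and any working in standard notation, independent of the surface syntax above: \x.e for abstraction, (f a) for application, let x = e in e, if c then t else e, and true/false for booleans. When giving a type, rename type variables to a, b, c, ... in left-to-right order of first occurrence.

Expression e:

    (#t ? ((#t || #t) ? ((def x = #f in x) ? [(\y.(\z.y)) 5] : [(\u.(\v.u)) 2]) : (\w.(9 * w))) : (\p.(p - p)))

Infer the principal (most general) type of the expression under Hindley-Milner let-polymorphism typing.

Answer: Int -> Int

Working:
  unify Bool ~ Bool
  unify Bool ~ Bool
  unify Bool ~ Bool
  unify Bool ~ Bool
let x : Bool
x : Bool
  unify Bool ~ Bool
y : a
\z._ : b -> a
\y._ : a -> b -> a
  unify a -> b -> a ~ Int -> c
  unify a ~ Int
  unify b -> Int ~ c
_ _ : b -> Int
u : d
\v._ : e -> d
\u._ : d -> e -> d
  unify d -> e -> d ~ Int -> f
  unify d ~ Int
  unify e -> Int ~ f
_ _ : e -> Int
  unify b -> Int ~ e -> Int
  unify b ~ e
  unify Int ~ Int
  unify Int ~ Int
w : g
  unify g ~ Int
\w._ : Int -> Int
  unify e -> Int ~ Int -> Int
  unify e ~ Int
  unify Int ~ Int
p : h
  unify h ~ Int
p : Int
  unify Int ~ Int
\p._ : Int -> Int
  unify Int -> Int ~ Int -> Int
  unify Int ~ Int
  unify Int ~ Int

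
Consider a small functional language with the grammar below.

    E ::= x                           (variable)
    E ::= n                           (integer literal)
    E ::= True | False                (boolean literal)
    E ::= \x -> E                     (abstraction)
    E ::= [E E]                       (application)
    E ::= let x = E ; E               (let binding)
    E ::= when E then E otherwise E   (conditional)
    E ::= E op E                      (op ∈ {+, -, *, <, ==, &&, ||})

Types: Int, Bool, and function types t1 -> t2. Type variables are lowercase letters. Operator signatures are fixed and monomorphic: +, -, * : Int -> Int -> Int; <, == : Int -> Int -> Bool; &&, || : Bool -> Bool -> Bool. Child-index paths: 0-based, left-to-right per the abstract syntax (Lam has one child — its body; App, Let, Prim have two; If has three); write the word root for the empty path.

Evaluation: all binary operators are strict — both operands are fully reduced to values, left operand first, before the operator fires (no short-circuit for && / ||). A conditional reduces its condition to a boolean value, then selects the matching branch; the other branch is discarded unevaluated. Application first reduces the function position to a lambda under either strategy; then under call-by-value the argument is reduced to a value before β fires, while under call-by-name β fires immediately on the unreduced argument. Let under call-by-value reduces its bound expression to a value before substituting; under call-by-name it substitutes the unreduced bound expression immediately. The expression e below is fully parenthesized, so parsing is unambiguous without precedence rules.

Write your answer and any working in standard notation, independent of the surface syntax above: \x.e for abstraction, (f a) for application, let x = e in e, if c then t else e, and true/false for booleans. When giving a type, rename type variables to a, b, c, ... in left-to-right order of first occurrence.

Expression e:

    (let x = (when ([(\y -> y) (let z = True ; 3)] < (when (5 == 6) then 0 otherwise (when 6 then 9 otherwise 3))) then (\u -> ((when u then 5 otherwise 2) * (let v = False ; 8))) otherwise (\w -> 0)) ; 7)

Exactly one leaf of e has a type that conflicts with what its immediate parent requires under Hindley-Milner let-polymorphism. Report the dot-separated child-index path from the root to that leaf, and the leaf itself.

Working:
y : a
\y._ : a -> a
let z : Bool
  unify a -> a ~ Int -> b
  unify a ~ Int
  unify Int ~ b
_ _ : Int
  unify Int ~ Int
  unify Int ~ Int
  unify Int ~ Int
  unify Bool ~ Bool
  unify Int ~ Bool
  FAIL: mismatch Int ~ Bool

Answer: 0.0.1.2.0 : 6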